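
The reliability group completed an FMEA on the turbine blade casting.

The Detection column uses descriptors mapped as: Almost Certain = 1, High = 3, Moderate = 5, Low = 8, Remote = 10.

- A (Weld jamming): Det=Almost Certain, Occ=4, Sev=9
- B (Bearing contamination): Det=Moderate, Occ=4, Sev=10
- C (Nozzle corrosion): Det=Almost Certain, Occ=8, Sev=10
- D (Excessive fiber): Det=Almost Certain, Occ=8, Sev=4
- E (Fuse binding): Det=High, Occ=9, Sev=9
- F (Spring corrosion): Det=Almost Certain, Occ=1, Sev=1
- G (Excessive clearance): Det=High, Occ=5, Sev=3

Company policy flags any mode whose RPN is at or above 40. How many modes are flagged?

RPN = Severity × Occurrence × Detection:
  A: 9 × 4 × 1 = 36
  B: 10 × 4 × 5 = 200
  C: 10 × 8 × 1 = 80
  D: 4 × 8 × 1 = 32
  E: 9 × 9 × 3 = 243
  F: 1 × 1 × 1 = 1
  G: 3 × 5 × 3 = 45
Modes with RPN ≥ 40: B (200), C (80), E (243), G (45) → 4.

4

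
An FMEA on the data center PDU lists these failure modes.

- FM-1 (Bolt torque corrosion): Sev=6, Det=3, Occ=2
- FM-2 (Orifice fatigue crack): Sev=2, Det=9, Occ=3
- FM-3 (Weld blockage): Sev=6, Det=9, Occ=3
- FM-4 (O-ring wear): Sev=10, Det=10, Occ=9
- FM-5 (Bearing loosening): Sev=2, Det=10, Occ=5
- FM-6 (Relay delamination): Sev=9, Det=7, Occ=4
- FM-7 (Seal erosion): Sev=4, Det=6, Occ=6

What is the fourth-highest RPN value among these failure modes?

144

RPN = Severity × Occurrence × Detection:
  FM-1: 6 × 2 × 3 = 36
  FM-2: 2 × 3 × 9 = 54
  FM-3: 6 × 3 × 9 = 162
  FM-4: 10 × 9 × 10 = 900
  FM-5: 2 × 5 × 10 = 100
  FM-6: 9 × 4 × 7 = 252
  FM-7: 4 × 6 × 6 = 144
Sorted descending: 900, 252, 162, 144, 100, 54, 36.
The fourth-highest RPN is 144 (FM-7).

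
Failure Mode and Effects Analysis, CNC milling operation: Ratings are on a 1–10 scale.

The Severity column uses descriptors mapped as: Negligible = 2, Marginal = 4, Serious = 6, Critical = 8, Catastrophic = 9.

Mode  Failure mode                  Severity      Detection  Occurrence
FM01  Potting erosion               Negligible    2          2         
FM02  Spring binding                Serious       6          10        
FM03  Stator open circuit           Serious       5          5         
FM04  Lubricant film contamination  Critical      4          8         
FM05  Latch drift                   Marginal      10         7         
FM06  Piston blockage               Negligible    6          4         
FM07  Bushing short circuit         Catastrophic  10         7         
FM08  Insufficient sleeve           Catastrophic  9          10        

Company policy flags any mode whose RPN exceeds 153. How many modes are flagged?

RPN = Severity × Occurrence × Detection:
  FM01: 2 × 2 × 2 = 8
  FM02: 6 × 10 × 6 = 360
  FM03: 6 × 5 × 5 = 150
  FM04: 8 × 8 × 4 = 256
  FM05: 4 × 7 × 10 = 280
  FM06: 2 × 4 × 6 = 48
  FM07: 9 × 7 × 10 = 630
  FM08: 9 × 10 × 9 = 810
Modes with RPN > 153: FM02 (360), FM04 (256), FM05 (280), FM07 (630), FM08 (810) → 5.

5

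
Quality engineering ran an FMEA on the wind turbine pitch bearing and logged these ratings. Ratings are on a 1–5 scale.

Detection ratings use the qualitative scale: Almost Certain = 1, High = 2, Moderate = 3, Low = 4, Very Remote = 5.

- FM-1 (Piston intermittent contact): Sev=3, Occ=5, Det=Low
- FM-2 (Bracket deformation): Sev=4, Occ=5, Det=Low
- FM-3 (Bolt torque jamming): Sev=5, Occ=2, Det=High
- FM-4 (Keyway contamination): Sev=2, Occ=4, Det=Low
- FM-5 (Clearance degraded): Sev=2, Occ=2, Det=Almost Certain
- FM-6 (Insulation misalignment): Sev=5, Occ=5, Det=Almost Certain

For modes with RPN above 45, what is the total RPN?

RPN = Severity × Occurrence × Detection:
  FM-1: 3 × 5 × 4 = 60
  FM-2: 4 × 5 × 4 = 80
  FM-3: 5 × 2 × 2 = 20
  FM-4: 2 × 4 × 4 = 32
  FM-5: 2 × 2 × 1 = 4
  FM-6: 5 × 5 × 1 = 25
RPN > 45: FM-1 (60), FM-2 (80).
Sum: 60 + 80 = 140.

140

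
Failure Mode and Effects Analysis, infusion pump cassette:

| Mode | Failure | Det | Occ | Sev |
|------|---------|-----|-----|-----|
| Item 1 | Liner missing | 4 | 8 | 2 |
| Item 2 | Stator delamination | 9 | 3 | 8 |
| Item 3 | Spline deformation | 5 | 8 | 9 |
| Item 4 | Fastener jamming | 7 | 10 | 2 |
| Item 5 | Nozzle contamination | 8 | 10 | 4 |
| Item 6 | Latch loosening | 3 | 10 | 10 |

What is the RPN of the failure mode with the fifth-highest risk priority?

RPN = Severity × Occurrence × Detection:
  Item 1: 2 × 8 × 4 = 64
  Item 2: 8 × 3 × 9 = 216
  Item 3: 9 × 8 × 5 = 360
  Item 4: 2 × 10 × 7 = 140
  Item 5: 4 × 10 × 8 = 320
  Item 6: 10 × 10 × 3 = 300
Sorted descending: 360, 320, 300, 216, 140, 64.
The fifth-highest RPN is 140 (Item 4).

140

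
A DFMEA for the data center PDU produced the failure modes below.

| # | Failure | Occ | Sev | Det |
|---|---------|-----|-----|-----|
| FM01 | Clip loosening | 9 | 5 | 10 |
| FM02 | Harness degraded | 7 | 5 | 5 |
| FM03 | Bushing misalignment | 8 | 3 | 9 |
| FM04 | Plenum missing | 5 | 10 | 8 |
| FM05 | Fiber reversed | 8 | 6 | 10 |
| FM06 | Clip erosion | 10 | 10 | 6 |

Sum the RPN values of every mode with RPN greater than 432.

1530

RPN = Severity × Occurrence × Detection:
  FM01: 5 × 9 × 10 = 450
  FM02: 5 × 7 × 5 = 175
  FM03: 3 × 8 × 9 = 216
  FM04: 10 × 5 × 8 = 400
  FM05: 6 × 8 × 10 = 480
  FM06: 10 × 10 × 6 = 600
RPN > 432: FM01 (450), FM05 (480), FM06 (600).
Sum: 450 + 480 + 600 = 1530.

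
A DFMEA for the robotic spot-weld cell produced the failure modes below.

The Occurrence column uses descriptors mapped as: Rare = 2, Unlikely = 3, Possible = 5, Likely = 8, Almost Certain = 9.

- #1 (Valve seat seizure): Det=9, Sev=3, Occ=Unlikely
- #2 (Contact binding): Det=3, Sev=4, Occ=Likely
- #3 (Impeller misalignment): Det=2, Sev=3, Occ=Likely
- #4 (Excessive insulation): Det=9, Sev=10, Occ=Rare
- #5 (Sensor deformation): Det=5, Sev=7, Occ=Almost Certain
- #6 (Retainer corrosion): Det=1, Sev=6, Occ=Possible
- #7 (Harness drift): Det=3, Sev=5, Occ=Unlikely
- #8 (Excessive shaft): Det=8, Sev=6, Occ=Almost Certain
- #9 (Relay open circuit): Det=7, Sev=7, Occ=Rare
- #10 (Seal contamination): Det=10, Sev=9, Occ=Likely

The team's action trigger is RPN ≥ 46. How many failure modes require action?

8

RPN = Severity × Occurrence × Detection:
  #1: 3 × 3 × 9 = 81
  #2: 4 × 8 × 3 = 96
  #3: 3 × 8 × 2 = 48
  #4: 10 × 2 × 9 = 180
  #5: 7 × 9 × 5 = 315
  #6: 6 × 5 × 1 = 30
  #7: 5 × 3 × 3 = 45
  #8: 6 × 9 × 8 = 432
  #9: 7 × 2 × 7 = 98
  #10: 9 × 8 × 10 = 720
Modes with RPN ≥ 46: #1 (81), #2 (96), #3 (48), #4 (180), #5 (315), #8 (432), #9 (98), #10 (720) → 8.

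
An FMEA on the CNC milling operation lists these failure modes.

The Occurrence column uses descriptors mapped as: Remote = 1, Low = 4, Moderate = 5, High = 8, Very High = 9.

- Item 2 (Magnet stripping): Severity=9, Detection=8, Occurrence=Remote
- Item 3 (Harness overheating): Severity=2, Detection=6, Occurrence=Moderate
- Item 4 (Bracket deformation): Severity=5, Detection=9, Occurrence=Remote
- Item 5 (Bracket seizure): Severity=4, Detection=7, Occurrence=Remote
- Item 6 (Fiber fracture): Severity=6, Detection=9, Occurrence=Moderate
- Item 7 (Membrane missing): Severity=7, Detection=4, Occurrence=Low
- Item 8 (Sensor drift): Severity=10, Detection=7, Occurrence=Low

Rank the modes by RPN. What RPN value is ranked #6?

RPN = Severity × Occurrence × Detection:
  Item 2: 9 × 1 × 8 = 72
  Item 3: 2 × 5 × 6 = 60
  Item 4: 5 × 1 × 9 = 45
  Item 5: 4 × 1 × 7 = 28
  Item 6: 6 × 5 × 9 = 270
  Item 7: 7 × 4 × 4 = 112
  Item 8: 10 × 4 × 7 = 280
Sorted descending: 280, 270, 112, 72, 60, 45, 28.
The sixth-highest RPN is 45 (Item 4).

45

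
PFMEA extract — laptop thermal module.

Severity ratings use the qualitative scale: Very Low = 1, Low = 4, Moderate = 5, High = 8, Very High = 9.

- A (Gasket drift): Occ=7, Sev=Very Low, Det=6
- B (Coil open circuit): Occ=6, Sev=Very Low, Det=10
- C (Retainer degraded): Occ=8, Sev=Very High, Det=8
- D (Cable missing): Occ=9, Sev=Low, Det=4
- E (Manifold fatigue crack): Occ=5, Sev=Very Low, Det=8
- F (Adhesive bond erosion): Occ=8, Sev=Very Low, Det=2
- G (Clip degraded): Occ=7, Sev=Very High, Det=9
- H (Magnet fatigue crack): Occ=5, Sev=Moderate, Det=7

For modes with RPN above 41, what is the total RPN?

RPN = Severity × Occurrence × Detection:
  A: 1 × 7 × 6 = 42
  B: 1 × 6 × 10 = 60
  C: 9 × 8 × 8 = 576
  D: 4 × 9 × 4 = 144
  E: 1 × 5 × 8 = 40
  F: 1 × 8 × 2 = 16
  G: 9 × 7 × 9 = 567
  H: 5 × 5 × 7 = 175
RPN > 41: A (42), B (60), C (576), D (144), G (567), H (175).
Sum: 42 + 60 + 576 + 144 + 567 + 175 = 1564.

1564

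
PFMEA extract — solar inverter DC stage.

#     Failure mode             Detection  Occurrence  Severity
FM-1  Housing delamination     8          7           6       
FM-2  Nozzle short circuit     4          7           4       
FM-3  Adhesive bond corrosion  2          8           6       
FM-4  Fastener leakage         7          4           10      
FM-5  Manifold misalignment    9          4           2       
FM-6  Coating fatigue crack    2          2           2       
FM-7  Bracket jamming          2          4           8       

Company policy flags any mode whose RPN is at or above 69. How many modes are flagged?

5

RPN = Severity × Occurrence × Detection:
  FM-1: 6 × 7 × 8 = 336
  FM-2: 4 × 7 × 4 = 112
  FM-3: 6 × 8 × 2 = 96
  FM-4: 10 × 4 × 7 = 280
  FM-5: 2 × 4 × 9 = 72
  FM-6: 2 × 2 × 2 = 8
  FM-7: 8 × 4 × 2 = 64
Modes with RPN ≥ 69: FM-1 (336), FM-2 (112), FM-3 (96), FM-4 (280), FM-5 (72) → 5.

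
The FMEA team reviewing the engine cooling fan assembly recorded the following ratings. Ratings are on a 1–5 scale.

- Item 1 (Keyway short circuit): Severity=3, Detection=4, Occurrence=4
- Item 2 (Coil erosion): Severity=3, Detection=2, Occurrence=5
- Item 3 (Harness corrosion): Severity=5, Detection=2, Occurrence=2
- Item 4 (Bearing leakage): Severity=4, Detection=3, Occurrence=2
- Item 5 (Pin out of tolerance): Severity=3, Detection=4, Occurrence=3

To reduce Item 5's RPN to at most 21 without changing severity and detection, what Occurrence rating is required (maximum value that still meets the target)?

Item 5: S=3, O=3, D=4 → current RPN = 36.
Fixed product = 12. Need 12 × O ≤ 21, so O ≤ 21/12 = 1.75.
Maximum integer Occurrence rating = 1 (gives RPN 12; O=2 would give 24 > 21).

1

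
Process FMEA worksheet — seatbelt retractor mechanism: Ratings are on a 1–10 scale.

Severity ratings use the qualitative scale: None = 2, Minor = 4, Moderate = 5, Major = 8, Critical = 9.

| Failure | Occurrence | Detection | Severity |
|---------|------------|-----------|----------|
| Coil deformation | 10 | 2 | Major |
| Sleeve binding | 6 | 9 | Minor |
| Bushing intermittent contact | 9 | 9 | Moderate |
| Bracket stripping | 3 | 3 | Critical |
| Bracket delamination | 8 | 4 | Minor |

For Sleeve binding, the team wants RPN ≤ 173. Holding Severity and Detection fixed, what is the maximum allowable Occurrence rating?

4

Sleeve binding: S=4, O=6, D=9 → current RPN = 216.
Fixed product = 36. Need 36 × O ≤ 173, so O ≤ 173/36 = 4.81.
Maximum integer Occurrence rating = 4 (gives RPN 144; O=5 would give 180 > 173).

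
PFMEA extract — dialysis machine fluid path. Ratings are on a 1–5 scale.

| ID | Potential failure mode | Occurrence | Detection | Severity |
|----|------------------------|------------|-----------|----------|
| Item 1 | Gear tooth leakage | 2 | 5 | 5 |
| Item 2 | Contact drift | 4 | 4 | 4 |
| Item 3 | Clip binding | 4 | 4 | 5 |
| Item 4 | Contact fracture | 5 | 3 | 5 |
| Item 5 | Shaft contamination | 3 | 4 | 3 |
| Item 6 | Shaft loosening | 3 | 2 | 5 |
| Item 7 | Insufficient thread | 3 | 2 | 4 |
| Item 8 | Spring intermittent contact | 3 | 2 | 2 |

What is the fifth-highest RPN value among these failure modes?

RPN = Severity × Occurrence × Detection:
  Item 1: 5 × 2 × 5 = 50
  Item 2: 4 × 4 × 4 = 64
  Item 3: 5 × 4 × 4 = 80
  Item 4: 5 × 5 × 3 = 75
  Item 5: 3 × 3 × 4 = 36
  Item 6: 5 × 3 × 2 = 30
  Item 7: 4 × 3 × 2 = 24
  Item 8: 2 × 3 × 2 = 12
Sorted descending: 80, 75, 64, 50, 36, 30, 24, 12.
The fifth-highest RPN is 36 (Item 5).

36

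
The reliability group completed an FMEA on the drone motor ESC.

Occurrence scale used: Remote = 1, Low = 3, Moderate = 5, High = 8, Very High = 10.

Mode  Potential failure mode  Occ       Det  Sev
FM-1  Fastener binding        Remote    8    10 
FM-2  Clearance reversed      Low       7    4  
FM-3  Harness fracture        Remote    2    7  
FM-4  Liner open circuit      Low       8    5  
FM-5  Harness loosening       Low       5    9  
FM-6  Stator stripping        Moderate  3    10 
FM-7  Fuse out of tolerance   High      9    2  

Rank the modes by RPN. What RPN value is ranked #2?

144

RPN = Severity × Occurrence × Detection:
  FM-1: 10 × 1 × 8 = 80
  FM-2: 4 × 3 × 7 = 84
  FM-3: 7 × 1 × 2 = 14
  FM-4: 5 × 3 × 8 = 120
  FM-5: 9 × 3 × 5 = 135
  FM-6: 10 × 5 × 3 = 150
  FM-7: 2 × 8 × 9 = 144
Sorted descending: 150, 144, 135, 120, 84, 80, 14.
The second-highest RPN is 144 (FM-7).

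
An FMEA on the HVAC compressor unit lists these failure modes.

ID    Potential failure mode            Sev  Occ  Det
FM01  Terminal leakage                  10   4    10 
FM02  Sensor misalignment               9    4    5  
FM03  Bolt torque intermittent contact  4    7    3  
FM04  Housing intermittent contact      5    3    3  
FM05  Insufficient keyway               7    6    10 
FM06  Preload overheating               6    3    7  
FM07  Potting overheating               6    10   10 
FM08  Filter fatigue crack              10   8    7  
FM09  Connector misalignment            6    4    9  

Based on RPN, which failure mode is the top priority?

FM07

RPN = Severity × Occurrence × Detection:
  FM01: 10 × 4 × 10 = 400
  FM02: 9 × 4 × 5 = 180
  FM03: 4 × 7 × 3 = 84
  FM04: 5 × 3 × 3 = 45
  FM05: 7 × 6 × 10 = 420
  FM06: 6 × 3 × 7 = 126
  FM07: 6 × 10 × 10 = 600
  FM08: 10 × 8 × 7 = 560
  FM09: 6 × 4 × 9 = 216
Highest RPN is 600 → FM07.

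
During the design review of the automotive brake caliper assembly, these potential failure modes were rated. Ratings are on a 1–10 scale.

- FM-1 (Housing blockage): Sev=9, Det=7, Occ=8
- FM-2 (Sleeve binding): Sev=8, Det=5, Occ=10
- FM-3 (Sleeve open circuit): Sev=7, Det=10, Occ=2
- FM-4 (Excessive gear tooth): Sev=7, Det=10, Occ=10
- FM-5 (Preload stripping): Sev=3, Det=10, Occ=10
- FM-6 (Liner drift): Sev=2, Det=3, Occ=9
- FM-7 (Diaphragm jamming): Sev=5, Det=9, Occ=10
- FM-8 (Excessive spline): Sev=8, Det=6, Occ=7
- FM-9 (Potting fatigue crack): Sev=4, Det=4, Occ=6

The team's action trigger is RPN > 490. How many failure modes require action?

2

RPN = Severity × Occurrence × Detection:
  FM-1: 9 × 8 × 7 = 504
  FM-2: 8 × 10 × 5 = 400
  FM-3: 7 × 2 × 10 = 140
  FM-4: 7 × 10 × 10 = 700
  FM-5: 3 × 10 × 10 = 300
  FM-6: 2 × 9 × 3 = 54
  FM-7: 5 × 10 × 9 = 450
  FM-8: 8 × 7 × 6 = 336
  FM-9: 4 × 6 × 4 = 96
Modes with RPN > 490: FM-1 (504), FM-4 (700) → 2.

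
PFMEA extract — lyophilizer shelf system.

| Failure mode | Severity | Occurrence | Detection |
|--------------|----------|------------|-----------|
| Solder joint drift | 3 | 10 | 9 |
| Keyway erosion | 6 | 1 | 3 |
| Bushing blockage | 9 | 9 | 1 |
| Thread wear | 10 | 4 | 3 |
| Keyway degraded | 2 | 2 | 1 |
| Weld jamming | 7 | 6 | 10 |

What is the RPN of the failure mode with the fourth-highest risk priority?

81

RPN = Severity × Occurrence × Detection:
  Solder joint drift: 3 × 10 × 9 = 270
  Keyway erosion: 6 × 1 × 3 = 18
  Bushing blockage: 9 × 9 × 1 = 81
  Thread wear: 10 × 4 × 3 = 120
  Keyway degraded: 2 × 2 × 1 = 4
  Weld jamming: 7 × 6 × 10 = 420
Sorted descending: 420, 270, 120, 81, 18, 4.
The fourth-highest RPN is 81 (Bushing blockage).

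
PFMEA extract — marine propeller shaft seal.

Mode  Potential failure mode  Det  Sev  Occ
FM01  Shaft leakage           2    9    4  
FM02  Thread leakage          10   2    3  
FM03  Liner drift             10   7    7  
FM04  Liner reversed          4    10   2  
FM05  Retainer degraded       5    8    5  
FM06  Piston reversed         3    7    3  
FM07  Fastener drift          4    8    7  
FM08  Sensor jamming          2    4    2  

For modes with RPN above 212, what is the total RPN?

RPN = Severity × Occurrence × Detection:
  FM01: 9 × 4 × 2 = 72
  FM02: 2 × 3 × 10 = 60
  FM03: 7 × 7 × 10 = 490
  FM04: 10 × 2 × 4 = 80
  FM05: 8 × 5 × 5 = 200
  FM06: 7 × 3 × 3 = 63
  FM07: 8 × 7 × 4 = 224
  FM08: 4 × 2 × 2 = 16
RPN > 212: FM03 (490), FM07 (224).
Sum: 490 + 224 = 714.

714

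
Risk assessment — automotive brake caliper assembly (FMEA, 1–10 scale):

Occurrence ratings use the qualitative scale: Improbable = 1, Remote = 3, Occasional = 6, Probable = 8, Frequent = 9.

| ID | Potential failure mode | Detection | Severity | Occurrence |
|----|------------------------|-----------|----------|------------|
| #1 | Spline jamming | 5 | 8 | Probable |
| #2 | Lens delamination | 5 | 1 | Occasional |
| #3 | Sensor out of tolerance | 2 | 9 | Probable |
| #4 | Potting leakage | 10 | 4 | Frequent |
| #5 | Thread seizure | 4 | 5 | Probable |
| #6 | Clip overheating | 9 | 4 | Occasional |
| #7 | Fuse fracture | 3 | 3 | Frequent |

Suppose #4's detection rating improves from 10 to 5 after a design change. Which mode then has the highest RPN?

#1

RPN = Severity × Occurrence × Detection:
  #1: 8 × 8 × 5 = 320
  #2: 1 × 6 × 5 = 30
  #3: 9 × 8 × 2 = 144
  #4: 4 × 9 × 10 = 360
  #5: 5 × 8 × 4 = 160
  #6: 4 × 6 × 9 = 216
  #7: 3 × 9 × 3 = 81
After action: #4 → 4 × 9 × 5 = 180.
Revised RPNs: #1=320, #6=216, #4=180, #5=160, #3=144, #7=81, #2=30.
Highest is now #1 (320).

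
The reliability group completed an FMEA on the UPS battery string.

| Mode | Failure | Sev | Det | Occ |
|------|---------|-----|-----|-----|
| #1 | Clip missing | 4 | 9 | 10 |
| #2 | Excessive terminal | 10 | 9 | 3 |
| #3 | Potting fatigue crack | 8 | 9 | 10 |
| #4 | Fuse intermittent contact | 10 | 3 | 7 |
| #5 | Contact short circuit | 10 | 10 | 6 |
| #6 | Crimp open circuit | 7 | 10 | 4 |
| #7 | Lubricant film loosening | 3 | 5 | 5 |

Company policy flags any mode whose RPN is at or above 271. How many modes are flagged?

RPN = Severity × Occurrence × Detection:
  #1: 4 × 10 × 9 = 360
  #2: 10 × 3 × 9 = 270
  #3: 8 × 10 × 9 = 720
  #4: 10 × 7 × 3 = 210
  #5: 10 × 6 × 10 = 600
  #6: 7 × 4 × 10 = 280
  #7: 3 × 5 × 5 = 75
Modes with RPN ≥ 271: #1 (360), #3 (720), #5 (600), #6 (280) → 4.

4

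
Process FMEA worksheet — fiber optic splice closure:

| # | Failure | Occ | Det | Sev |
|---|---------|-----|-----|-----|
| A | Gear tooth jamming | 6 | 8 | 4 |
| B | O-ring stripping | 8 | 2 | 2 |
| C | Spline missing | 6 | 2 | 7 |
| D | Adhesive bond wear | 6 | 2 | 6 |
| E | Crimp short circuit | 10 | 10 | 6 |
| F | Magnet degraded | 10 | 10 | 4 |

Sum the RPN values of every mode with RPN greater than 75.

RPN = Severity × Occurrence × Detection:
  A: 4 × 6 × 8 = 192
  B: 2 × 8 × 2 = 32
  C: 7 × 6 × 2 = 84
  D: 6 × 6 × 2 = 72
  E: 6 × 10 × 10 = 600
  F: 4 × 10 × 10 = 400
RPN > 75: A (192), C (84), E (600), F (400).
Sum: 192 + 84 + 600 + 400 = 1276.

1276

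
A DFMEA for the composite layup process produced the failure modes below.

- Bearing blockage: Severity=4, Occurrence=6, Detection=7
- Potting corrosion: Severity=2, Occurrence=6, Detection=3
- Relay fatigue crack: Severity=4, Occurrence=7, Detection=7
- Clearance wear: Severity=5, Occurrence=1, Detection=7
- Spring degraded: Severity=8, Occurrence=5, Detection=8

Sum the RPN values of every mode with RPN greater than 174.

516

RPN = Severity × Occurrence × Detection:
  Bearing blockage: 4 × 6 × 7 = 168
  Potting corrosion: 2 × 6 × 3 = 36
  Relay fatigue crack: 4 × 7 × 7 = 196
  Clearance wear: 5 × 1 × 7 = 35
  Spring degraded: 8 × 5 × 8 = 320
RPN > 174: Relay fatigue crack (196), Spring degraded (320).
Sum: 196 + 320 = 516.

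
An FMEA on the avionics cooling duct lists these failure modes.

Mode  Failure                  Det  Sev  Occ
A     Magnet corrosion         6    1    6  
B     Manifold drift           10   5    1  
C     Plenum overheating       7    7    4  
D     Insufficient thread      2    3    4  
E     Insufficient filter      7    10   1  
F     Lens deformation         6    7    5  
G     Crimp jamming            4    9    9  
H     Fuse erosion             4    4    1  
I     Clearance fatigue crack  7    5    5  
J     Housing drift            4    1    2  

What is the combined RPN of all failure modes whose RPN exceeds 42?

RPN = Severity × Occurrence × Detection:
  A: 1 × 6 × 6 = 36
  B: 5 × 1 × 10 = 50
  C: 7 × 4 × 7 = 196
  D: 3 × 4 × 2 = 24
  E: 10 × 1 × 7 = 70
  F: 7 × 5 × 6 = 210
  G: 9 × 9 × 4 = 324
  H: 4 × 1 × 4 = 16
  I: 5 × 5 × 7 = 175
  J: 1 × 2 × 4 = 8
RPN > 42: B (50), C (196), E (70), F (210), G (324), I (175).
Sum: 50 + 196 + 70 + 210 + 324 + 175 = 1025.

1025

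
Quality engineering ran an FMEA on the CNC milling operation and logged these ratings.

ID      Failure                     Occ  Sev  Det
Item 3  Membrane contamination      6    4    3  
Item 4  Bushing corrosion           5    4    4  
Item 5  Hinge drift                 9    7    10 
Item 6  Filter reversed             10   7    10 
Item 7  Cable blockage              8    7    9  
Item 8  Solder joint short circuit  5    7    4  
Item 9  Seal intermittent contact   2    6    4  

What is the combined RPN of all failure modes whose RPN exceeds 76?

RPN = Severity × Occurrence × Detection:
  Item 3: 4 × 6 × 3 = 72
  Item 4: 4 × 5 × 4 = 80
  Item 5: 7 × 9 × 10 = 630
  Item 6: 7 × 10 × 10 = 700
  Item 7: 7 × 8 × 9 = 504
  Item 8: 7 × 5 × 4 = 140
  Item 9: 6 × 2 × 4 = 48
RPN > 76: Item 4 (80), Item 5 (630), Item 6 (700), Item 7 (504), Item 8 (140).
Sum: 80 + 630 + 700 + 504 + 140 = 2054.

2054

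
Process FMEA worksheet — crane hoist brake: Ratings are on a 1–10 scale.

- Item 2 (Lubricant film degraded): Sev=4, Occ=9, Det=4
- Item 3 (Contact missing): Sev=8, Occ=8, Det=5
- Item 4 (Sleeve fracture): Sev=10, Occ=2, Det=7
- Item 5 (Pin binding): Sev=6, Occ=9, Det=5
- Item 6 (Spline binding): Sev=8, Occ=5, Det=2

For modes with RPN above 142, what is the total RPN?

734

RPN = Severity × Occurrence × Detection:
  Item 2: 4 × 9 × 4 = 144
  Item 3: 8 × 8 × 5 = 320
  Item 4: 10 × 2 × 7 = 140
  Item 5: 6 × 9 × 5 = 270
  Item 6: 8 × 5 × 2 = 80
RPN > 142: Item 2 (144), Item 3 (320), Item 5 (270).
Sum: 144 + 320 + 270 = 734.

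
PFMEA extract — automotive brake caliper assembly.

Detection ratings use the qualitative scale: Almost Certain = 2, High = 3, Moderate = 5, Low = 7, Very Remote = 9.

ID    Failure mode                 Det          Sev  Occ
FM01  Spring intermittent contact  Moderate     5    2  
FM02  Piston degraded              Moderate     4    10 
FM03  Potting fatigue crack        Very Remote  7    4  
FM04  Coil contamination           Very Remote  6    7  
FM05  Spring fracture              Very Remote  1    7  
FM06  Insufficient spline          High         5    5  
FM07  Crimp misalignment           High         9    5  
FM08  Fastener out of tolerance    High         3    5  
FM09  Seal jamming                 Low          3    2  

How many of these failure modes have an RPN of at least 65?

RPN = Severity × Occurrence × Detection:
  FM01: 5 × 2 × 5 = 50
  FM02: 4 × 10 × 5 = 200
  FM03: 7 × 4 × 9 = 252
  FM04: 6 × 7 × 9 = 378
  FM05: 1 × 7 × 9 = 63
  FM06: 5 × 5 × 3 = 75
  FM07: 9 × 5 × 3 = 135
  FM08: 3 × 5 × 3 = 45
  FM09: 3 × 2 × 7 = 42
Modes with RPN ≥ 65: FM02 (200), FM03 (252), FM04 (378), FM06 (75), FM07 (135) → 5.

5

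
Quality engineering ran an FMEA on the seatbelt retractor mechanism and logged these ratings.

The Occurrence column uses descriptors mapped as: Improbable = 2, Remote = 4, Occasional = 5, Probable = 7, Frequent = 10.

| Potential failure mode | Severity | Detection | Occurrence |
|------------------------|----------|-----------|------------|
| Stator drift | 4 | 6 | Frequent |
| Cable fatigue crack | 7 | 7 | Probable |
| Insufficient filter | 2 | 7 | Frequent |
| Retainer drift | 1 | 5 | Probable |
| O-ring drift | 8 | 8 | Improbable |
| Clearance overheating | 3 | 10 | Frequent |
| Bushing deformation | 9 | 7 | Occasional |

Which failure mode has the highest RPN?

Cable fatigue crack

RPN = Severity × Occurrence × Detection:
  Stator drift: 4 × 10 × 6 = 240
  Cable fatigue crack: 7 × 7 × 7 = 343
  Insufficient filter: 2 × 10 × 7 = 140
  Retainer drift: 1 × 7 × 5 = 35
  O-ring drift: 8 × 2 × 8 = 128
  Clearance overheating: 3 × 10 × 10 = 300
  Bushing deformation: 9 × 5 × 7 = 315
Highest RPN is 343 → Cable fatigue crack.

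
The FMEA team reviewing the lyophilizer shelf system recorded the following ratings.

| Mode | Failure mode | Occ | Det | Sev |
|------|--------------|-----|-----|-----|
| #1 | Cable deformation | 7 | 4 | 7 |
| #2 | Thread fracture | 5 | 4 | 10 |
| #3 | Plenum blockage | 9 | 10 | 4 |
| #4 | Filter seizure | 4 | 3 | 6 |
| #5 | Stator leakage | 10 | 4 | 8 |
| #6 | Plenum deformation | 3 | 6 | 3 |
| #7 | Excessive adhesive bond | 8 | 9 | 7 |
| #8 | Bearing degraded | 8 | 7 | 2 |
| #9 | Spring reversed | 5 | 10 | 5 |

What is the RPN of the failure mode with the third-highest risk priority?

RPN = Severity × Occurrence × Detection:
  #1: 7 × 7 × 4 = 196
  #2: 10 × 5 × 4 = 200
  #3: 4 × 9 × 10 = 360
  #4: 6 × 4 × 3 = 72
  #5: 8 × 10 × 4 = 320
  #6: 3 × 3 × 6 = 54
  #7: 7 × 8 × 9 = 504
  #8: 2 × 8 × 7 = 112
  #9: 5 × 5 × 10 = 250
Sorted descending: 504, 360, 320, 250, 200, 196, 112, 72, 54.
The third-highest RPN is 320 (#5).

320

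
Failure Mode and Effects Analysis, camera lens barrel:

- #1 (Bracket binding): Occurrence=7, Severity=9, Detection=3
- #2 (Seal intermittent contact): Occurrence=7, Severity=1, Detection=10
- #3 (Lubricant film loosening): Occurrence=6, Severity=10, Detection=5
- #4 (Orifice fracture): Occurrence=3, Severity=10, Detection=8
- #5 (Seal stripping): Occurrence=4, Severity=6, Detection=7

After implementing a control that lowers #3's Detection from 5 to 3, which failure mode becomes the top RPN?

RPN = Severity × Occurrence × Detection:
  #1: 9 × 7 × 3 = 189
  #2: 1 × 7 × 10 = 70
  #3: 10 × 6 × 5 = 300
  #4: 10 × 3 × 8 = 240
  #5: 6 × 4 × 7 = 168
After action: #3 → 10 × 6 × 3 = 180.
Revised RPNs: #4=240, #1=189, #3=180, #5=168, #2=70.
Highest is now #4 (240).

#4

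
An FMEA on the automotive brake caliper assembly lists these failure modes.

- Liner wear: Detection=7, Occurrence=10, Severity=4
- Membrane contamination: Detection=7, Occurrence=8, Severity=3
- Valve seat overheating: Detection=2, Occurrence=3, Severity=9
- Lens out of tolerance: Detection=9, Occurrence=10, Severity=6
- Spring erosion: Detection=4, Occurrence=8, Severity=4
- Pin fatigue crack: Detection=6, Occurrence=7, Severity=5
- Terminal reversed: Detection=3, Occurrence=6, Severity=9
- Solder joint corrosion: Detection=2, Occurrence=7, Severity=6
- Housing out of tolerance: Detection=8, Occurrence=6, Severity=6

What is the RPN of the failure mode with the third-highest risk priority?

280

RPN = Severity × Occurrence × Detection:
  Liner wear: 4 × 10 × 7 = 280
  Membrane contamination: 3 × 8 × 7 = 168
  Valve seat overheating: 9 × 3 × 2 = 54
  Lens out of tolerance: 6 × 10 × 9 = 540
  Spring erosion: 4 × 8 × 4 = 128
  Pin fatigue crack: 5 × 7 × 6 = 210
  Terminal reversed: 9 × 6 × 3 = 162
  Solder joint corrosion: 6 × 7 × 2 = 84
  Housing out of tolerance: 6 × 6 × 8 = 288
Sorted descending: 540, 288, 280, 210, 168, 162, 128, 84, 54.
The third-highest RPN is 280 (Liner wear).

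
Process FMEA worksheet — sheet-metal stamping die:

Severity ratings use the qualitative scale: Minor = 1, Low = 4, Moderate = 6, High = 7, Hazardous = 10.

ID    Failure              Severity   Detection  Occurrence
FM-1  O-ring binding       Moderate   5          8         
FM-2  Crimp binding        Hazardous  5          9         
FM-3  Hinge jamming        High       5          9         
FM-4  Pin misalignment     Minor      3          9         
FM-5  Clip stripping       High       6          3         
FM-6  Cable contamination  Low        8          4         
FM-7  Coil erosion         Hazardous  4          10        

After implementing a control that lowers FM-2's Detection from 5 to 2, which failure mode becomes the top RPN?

FM-7

RPN = Severity × Occurrence × Detection:
  FM-1: 6 × 8 × 5 = 240
  FM-2: 10 × 9 × 5 = 450
  FM-3: 7 × 9 × 5 = 315
  FM-4: 1 × 9 × 3 = 27
  FM-5: 7 × 3 × 6 = 126
  FM-6: 4 × 4 × 8 = 128
  FM-7: 10 × 10 × 4 = 400
After action: FM-2 → 10 × 9 × 2 = 180.
Revised RPNs: FM-7=400, FM-3=315, FM-1=240, FM-2=180, FM-6=128, FM-5=126, FM-4=27.
Highest is now FM-7 (400).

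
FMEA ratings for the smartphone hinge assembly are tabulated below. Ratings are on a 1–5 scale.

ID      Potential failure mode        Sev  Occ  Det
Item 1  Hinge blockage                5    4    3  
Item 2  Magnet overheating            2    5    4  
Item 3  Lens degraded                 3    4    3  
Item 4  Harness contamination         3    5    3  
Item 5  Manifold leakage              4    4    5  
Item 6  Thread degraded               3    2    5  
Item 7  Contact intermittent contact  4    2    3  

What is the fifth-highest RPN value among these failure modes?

36

RPN = Severity × Occurrence × Detection:
  Item 1: 5 × 4 × 3 = 60
  Item 2: 2 × 5 × 4 = 40
  Item 3: 3 × 4 × 3 = 36
  Item 4: 3 × 5 × 3 = 45
  Item 5: 4 × 4 × 5 = 80
  Item 6: 3 × 2 × 5 = 30
  Item 7: 4 × 2 × 3 = 24
Sorted descending: 80, 60, 45, 40, 36, 30, 24.
The fifth-highest RPN is 36 (Item 3).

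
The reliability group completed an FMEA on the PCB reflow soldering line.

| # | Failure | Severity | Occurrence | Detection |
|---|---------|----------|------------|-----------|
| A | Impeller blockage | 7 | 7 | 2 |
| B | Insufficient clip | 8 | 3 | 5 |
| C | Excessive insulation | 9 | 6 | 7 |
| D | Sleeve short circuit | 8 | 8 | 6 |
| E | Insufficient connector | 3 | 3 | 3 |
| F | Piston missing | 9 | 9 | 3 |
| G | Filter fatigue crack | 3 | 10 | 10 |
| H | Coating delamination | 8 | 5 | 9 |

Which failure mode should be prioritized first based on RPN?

D

RPN = Severity × Occurrence × Detection:
  A: 7 × 7 × 2 = 98
  B: 8 × 3 × 5 = 120
  C: 9 × 6 × 7 = 378
  D: 8 × 8 × 6 = 384
  E: 3 × 3 × 3 = 27
  F: 9 × 9 × 3 = 243
  G: 3 × 10 × 10 = 300
  H: 8 × 5 × 9 = 360
Highest RPN is 384 → D.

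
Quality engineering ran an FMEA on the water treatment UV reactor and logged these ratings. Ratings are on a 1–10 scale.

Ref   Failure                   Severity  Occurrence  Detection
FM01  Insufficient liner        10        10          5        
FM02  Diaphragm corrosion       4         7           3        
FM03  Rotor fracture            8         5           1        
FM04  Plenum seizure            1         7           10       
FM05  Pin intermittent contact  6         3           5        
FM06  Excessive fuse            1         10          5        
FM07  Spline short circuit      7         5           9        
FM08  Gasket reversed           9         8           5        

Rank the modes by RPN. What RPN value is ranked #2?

RPN = Severity × Occurrence × Detection:
  FM01: 10 × 10 × 5 = 500
  FM02: 4 × 7 × 3 = 84
  FM03: 8 × 5 × 1 = 40
  FM04: 1 × 7 × 10 = 70
  FM05: 6 × 3 × 5 = 90
  FM06: 1 × 10 × 5 = 50
  FM07: 7 × 5 × 9 = 315
  FM08: 9 × 8 × 5 = 360
Sorted descending: 500, 360, 315, 90, 84, 70, 50, 40.
The second-highest RPN is 360 (FM08).

360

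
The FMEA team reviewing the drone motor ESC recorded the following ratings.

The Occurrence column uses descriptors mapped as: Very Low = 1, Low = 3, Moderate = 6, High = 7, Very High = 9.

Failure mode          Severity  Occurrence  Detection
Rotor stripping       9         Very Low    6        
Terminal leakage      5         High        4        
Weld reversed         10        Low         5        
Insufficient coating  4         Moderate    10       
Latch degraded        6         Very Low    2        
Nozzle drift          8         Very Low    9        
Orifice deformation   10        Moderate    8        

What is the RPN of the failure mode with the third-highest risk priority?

150

RPN = Severity × Occurrence × Detection:
  Rotor stripping: 9 × 1 × 6 = 54
  Terminal leakage: 5 × 7 × 4 = 140
  Weld reversed: 10 × 3 × 5 = 150
  Insufficient coating: 4 × 6 × 10 = 240
  Latch degraded: 6 × 1 × 2 = 12
  Nozzle drift: 8 × 1 × 9 = 72
  Orifice deformation: 10 × 6 × 8 = 480
Sorted descending: 480, 240, 150, 140, 72, 54, 12.
The third-highest RPN is 150 (Weld reversed).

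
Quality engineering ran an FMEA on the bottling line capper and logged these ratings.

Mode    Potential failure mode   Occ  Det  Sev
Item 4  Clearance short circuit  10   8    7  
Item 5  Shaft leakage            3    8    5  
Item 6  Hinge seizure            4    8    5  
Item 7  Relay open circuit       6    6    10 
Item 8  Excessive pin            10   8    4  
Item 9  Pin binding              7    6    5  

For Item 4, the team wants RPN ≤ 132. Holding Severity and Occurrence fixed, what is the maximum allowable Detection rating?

1

Item 4: S=7, O=10, D=8 → current RPN = 560.
Fixed product = 70. Need 70 × D ≤ 132, so D ≤ 132/70 = 1.89.
Maximum integer Detection rating = 1 (gives RPN 70; D=2 would give 140 > 132).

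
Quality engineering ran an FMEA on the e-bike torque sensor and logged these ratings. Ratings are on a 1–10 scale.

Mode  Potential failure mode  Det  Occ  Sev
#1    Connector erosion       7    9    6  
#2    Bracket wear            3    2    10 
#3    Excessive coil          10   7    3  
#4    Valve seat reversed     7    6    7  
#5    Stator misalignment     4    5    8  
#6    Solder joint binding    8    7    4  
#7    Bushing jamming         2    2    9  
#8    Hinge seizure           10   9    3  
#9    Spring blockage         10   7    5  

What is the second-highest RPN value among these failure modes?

350

RPN = Severity × Occurrence × Detection:
  #1: 6 × 9 × 7 = 378
  #2: 10 × 2 × 3 = 60
  #3: 3 × 7 × 10 = 210
  #4: 7 × 6 × 7 = 294
  #5: 8 × 5 × 4 = 160
  #6: 4 × 7 × 8 = 224
  #7: 9 × 2 × 2 = 36
  #8: 3 × 9 × 10 = 270
  #9: 5 × 7 × 10 = 350
Sorted descending: 378, 350, 294, 270, 224, 210, 160, 60, 36.
The second-highest RPN is 350 (#9).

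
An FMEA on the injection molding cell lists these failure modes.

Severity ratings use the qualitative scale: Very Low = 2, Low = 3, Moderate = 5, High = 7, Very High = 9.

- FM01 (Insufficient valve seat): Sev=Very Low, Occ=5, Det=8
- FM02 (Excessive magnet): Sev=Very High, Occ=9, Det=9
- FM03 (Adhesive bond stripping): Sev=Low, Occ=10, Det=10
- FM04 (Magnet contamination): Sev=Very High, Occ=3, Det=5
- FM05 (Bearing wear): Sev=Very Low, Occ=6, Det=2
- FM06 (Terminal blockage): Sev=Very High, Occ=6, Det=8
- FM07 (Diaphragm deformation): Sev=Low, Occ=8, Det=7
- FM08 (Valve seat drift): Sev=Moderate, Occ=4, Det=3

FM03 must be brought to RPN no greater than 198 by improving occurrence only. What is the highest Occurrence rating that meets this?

FM03: S=3, O=10, D=10 → current RPN = 300.
Fixed product = 30. Need 30 × O ≤ 198, so O ≤ 198/30 = 6.60.
Maximum integer Occurrence rating = 6 (gives RPN 180; O=7 would give 210 > 198).

6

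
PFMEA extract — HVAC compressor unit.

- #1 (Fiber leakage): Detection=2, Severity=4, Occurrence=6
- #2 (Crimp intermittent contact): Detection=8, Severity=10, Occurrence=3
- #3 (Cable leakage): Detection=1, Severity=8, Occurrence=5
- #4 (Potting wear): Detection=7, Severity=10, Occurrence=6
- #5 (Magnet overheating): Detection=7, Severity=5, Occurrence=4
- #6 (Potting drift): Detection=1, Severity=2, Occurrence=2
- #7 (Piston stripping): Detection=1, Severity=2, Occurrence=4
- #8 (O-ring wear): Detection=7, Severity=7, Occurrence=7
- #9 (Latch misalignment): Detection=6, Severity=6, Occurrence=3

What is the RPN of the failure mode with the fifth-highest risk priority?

RPN = Severity × Occurrence × Detection:
  #1: 4 × 6 × 2 = 48
  #2: 10 × 3 × 8 = 240
  #3: 8 × 5 × 1 = 40
  #4: 10 × 6 × 7 = 420
  #5: 5 × 4 × 7 = 140
  #6: 2 × 2 × 1 = 4
  #7: 2 × 4 × 1 = 8
  #8: 7 × 7 × 7 = 343
  #9: 6 × 3 × 6 = 108
Sorted descending: 420, 343, 240, 140, 108, 48, 40, 8, 4.
The fifth-highest RPN is 108 (#9).

108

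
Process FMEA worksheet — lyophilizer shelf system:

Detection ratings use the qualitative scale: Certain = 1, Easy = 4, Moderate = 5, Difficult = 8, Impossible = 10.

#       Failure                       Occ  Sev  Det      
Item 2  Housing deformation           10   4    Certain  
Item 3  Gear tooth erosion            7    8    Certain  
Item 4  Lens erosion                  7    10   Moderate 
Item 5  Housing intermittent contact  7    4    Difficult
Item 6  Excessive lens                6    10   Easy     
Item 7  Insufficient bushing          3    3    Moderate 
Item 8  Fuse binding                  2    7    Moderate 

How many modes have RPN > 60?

4

RPN = Severity × Occurrence × Detection:
  Item 2: 4 × 10 × 1 = 40
  Item 3: 8 × 7 × 1 = 56
  Item 4: 10 × 7 × 5 = 350
  Item 5: 4 × 7 × 8 = 224
  Item 6: 10 × 6 × 4 = 240
  Item 7: 3 × 3 × 5 = 45
  Item 8: 7 × 2 × 5 = 70
Modes with RPN > 60: Item 4 (350), Item 5 (224), Item 6 (240), Item 8 (70) → 4.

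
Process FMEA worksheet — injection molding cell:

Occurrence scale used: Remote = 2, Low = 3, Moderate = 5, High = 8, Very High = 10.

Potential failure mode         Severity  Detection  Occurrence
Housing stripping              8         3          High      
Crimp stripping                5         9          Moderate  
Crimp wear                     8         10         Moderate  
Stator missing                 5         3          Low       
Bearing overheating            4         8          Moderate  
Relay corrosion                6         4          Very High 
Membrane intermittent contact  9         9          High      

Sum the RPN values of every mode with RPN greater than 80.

RPN = Severity × Occurrence × Detection:
  Housing stripping: 8 × 8 × 3 = 192
  Crimp stripping: 5 × 5 × 9 = 225
  Crimp wear: 8 × 5 × 10 = 400
  Stator missing: 5 × 3 × 3 = 45
  Bearing overheating: 4 × 5 × 8 = 160
  Relay corrosion: 6 × 10 × 4 = 240
  Membrane intermittent contact: 9 × 8 × 9 = 648
RPN > 80: Housing stripping (192), Crimp stripping (225), Crimp wear (400), Bearing overheating (160), Relay corrosion (240), Membrane intermittent contact (648).
Sum: 192 + 225 + 400 + 160 + 240 + 648 = 1865.

1865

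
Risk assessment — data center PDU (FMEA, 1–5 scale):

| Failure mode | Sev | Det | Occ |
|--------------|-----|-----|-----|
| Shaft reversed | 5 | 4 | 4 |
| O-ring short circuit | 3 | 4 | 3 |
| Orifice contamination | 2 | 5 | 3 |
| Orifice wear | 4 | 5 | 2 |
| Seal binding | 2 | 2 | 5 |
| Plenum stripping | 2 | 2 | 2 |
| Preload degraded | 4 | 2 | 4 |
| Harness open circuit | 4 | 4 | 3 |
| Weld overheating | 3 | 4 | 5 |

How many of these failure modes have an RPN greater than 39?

4

RPN = Severity × Occurrence × Detection:
  Shaft reversed: 5 × 4 × 4 = 80
  O-ring short circuit: 3 × 3 × 4 = 36
  Orifice contamination: 2 × 3 × 5 = 30
  Orifice wear: 4 × 2 × 5 = 40
  Seal binding: 2 × 5 × 2 = 20
  Plenum stripping: 2 × 2 × 2 = 8
  Preload degraded: 4 × 4 × 2 = 32
  Harness open circuit: 4 × 3 × 4 = 48
  Weld overheating: 3 × 5 × 4 = 60
Modes with RPN > 39: Shaft reversed (80), Orifice wear (40), Harness open circuit (48), Weld overheating (60) → 4.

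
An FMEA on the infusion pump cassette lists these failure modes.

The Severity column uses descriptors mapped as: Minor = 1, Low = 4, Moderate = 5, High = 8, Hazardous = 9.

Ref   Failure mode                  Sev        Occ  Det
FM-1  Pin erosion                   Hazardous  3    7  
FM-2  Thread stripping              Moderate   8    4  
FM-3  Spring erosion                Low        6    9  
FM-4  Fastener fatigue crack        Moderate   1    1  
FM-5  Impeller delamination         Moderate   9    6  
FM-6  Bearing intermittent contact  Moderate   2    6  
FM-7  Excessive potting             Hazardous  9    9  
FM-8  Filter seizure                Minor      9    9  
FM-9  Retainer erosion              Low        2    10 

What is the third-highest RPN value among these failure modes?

216

RPN = Severity × Occurrence × Detection:
  FM-1: 9 × 3 × 7 = 189
  FM-2: 5 × 8 × 4 = 160
  FM-3: 4 × 6 × 9 = 216
  FM-4: 5 × 1 × 1 = 5
  FM-5: 5 × 9 × 6 = 270
  FM-6: 5 × 2 × 6 = 60
  FM-7: 9 × 9 × 9 = 729
  FM-8: 1 × 9 × 9 = 81
  FM-9: 4 × 2 × 10 = 80
Sorted descending: 729, 270, 216, 189, 160, 81, 80, 60, 5.
The third-highest RPN is 216 (FM-3).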